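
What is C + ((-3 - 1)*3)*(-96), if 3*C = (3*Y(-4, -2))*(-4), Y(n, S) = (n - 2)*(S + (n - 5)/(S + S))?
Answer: 1158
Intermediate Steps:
Y(n, S) = (-2 + n)*(S + (-5 + n)/(2*S)) (Y(n, S) = (-2 + n)*(S + (-5 + n)/((2*S))) = (-2 + n)*(S + (-5 + n)*(1/(2*S))) = (-2 + n)*(S + (-5 + n)/(2*S)))
C = 6 (C = ((3*((1/2)*(10 + (-4)**2 - 7*(-4) + 2*(-2)**2*(-2 - 4))/(-2)))*(-4))/3 = ((3*((1/2)*(-1/2)*(10 + 16 + 28 + 2*4*(-6))))*(-4))/3 = ((3*((1/2)*(-1/2)*(10 + 16 + 28 - 48)))*(-4))/3 = ((3*((1/2)*(-1/2)*6))*(-4))/3 = ((3*(-3/2))*(-4))/3 = (-9/2*(-4))/3 = (1/3)*18 = 6)
C + ((-3 - 1)*3)*(-96) = 6 + ((-3 - 1)*3)*(-96) = 6 - 4*3*(-96) = 6 - 12*(-96) = 6 + 1152 = 1158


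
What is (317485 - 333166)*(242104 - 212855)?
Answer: -458653569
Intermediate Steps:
(317485 - 333166)*(242104 - 212855) = -15681*29249 = -458653569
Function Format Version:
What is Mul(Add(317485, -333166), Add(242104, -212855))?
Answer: -458653569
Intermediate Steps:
Mul(Add(317485, -333166), Add(242104, -212855)) = Mul(-15681, 29249) = -458653569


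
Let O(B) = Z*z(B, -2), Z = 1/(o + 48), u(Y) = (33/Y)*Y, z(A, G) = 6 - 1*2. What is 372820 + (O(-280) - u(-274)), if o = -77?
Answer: 10810819/29 ≈ 3.7279e+5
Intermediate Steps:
z(A, G) = 4 (z(A, G) = 6 - 2 = 4)
u(Y) = 33
Z = -1/29 (Z = 1/(-77 + 48) = 1/(-29) = -1/29 ≈ -0.034483)
O(B) = -4/29 (O(B) = -1/29*4 = -4/29)
372820 + (O(-280) - u(-274)) = 372820 + (-4/29 - 1*33) = 372820 + (-4/29 - 33) = 372820 - 961/29 = 10810819/29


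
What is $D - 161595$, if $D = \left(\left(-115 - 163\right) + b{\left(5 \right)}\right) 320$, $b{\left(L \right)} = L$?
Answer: $-248955$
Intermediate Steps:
$D = -87360$ ($D = \left(\left(-115 - 163\right) + 5\right) 320 = \left(-278 + 5\right) 320 = \left(-273\right) 320 = -87360$)
$D - 161595 = -87360 - 161595 = -248955$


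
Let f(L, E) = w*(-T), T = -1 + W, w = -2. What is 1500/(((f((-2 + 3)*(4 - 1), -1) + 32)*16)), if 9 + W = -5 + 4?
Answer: 75/8 ≈ 9.3750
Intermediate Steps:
W = -10 (W = -9 + (-5 + 4) = -9 - 1 = -10)
T = -11 (T = -1 - 10 = -11)
f(L, E) = -22 (f(L, E) = -(-2)*(-11) = -2*11 = -22)
1500/(((f((-2 + 3)*(4 - 1), -1) + 32)*16)) = 1500/(((-22 + 32)*16)) = 1500/((10*16)) = 1500/160 = 1500*(1/160) = 75/8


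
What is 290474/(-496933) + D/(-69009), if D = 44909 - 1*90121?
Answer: 2422014530/34292849397 ≈ 0.070627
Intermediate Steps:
D = -45212 (D = 44909 - 90121 = -45212)
290474/(-496933) + D/(-69009) = 290474/(-496933) - 45212/(-69009) = 290474*(-1/496933) - 45212*(-1/69009) = -290474/496933 + 45212/69009 = 2422014530/34292849397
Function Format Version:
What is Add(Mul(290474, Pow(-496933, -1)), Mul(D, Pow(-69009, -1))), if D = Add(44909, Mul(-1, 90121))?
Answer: Rational(2422014530, 34292849397) ≈ 0.070627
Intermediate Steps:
D = -45212 (D = Add(44909, -90121) = -45212)
Add(Mul(290474, Pow(-496933, -1)), Mul(D, Pow(-69009, -1))) = Add(Mul(290474, Pow(-496933, -1)), Mul(-45212, Pow(-69009, -1))) = Add(Mul(290474, Rational(-1, 496933)), Mul(-45212, Rational(-1, 69009))) = Add(Rational(-290474, 496933), Rational(45212, 69009)) = Rational(2422014530, 34292849397)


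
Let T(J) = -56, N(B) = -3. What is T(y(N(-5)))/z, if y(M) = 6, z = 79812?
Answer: -14/19953 ≈ -0.00070165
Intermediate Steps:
T(y(N(-5)))/z = -56/79812 = -56*1/79812 = -14/19953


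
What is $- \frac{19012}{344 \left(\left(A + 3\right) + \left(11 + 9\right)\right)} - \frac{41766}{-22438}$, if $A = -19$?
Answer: $- \frac{46140155}{3859336} \approx -11.955$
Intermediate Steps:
$- \frac{19012}{344 \left(\left(A + 3\right) + \left(11 + 9\right)\right)} - \frac{41766}{-22438} = - \frac{19012}{344 \left(\left(-19 + 3\right) + \left(11 + 9\right)\right)} - \frac{41766}{-22438} = - \frac{19012}{344 \left(-16 + 20\right)} - - \frac{20883}{11219} = - \frac{19012}{344 \cdot 4} + \frac{20883}{11219} = - \frac{19012}{1376} + \frac{20883}{11219} = \left(-19012\right) \frac{1}{1376} + \frac{20883}{11219} = - \frac{4753}{344} + \frac{20883}{11219} = - \frac{46140155}{3859336}$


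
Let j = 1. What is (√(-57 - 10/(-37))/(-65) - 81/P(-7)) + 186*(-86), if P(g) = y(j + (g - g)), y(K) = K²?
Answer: -16077 - I*√77663/2405 ≈ -16077.0 - 0.11588*I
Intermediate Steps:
P(g) = 1 (P(g) = (1 + (g - g))² = (1 + 0)² = 1² = 1)
(√(-57 - 10/(-37))/(-65) - 81/P(-7)) + 186*(-86) = (√(-57 - 10/(-37))/(-65) - 81/1) + 186*(-86) = (√(-57 - 10*(-1/37))*(-1/65) - 81*1) - 15996 = (√(-57 + 10/37)*(-1/65) - 81) - 15996 = (√(-2099/37)*(-1/65) - 81) - 15996 = ((I*√77663/37)*(-1/65) - 81) - 15996 = (-I*√77663/2405 - 81) - 15996 = (-81 - I*√77663/2405) - 15996 = -16077 - I*√77663/2405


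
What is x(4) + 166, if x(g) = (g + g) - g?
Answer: 170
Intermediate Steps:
x(g) = g (x(g) = 2*g - g = g)
x(4) + 166 = 4 + 166 = 170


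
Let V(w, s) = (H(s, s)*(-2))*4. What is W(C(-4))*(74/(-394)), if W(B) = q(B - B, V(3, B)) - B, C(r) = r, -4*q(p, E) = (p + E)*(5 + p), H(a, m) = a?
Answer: 1332/197 ≈ 6.7614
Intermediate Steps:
V(w, s) = -8*s (V(w, s) = (s*(-2))*4 = -2*s*4 = -8*s)
q(p, E) = -(5 + p)*(E + p)/4 (q(p, E) = -(p + E)*(5 + p)/4 = -(E + p)*(5 + p)/4 = -(5 + p)*(E + p)/4)
W(B) = 9*B (W(B) = (-(-10)*B - 5*(B - B)/4 - (B - B)²/4 - (-8*B)*(B - B)/4) - B = (10*B - 5/4*0 - ¼*0² - ¼*(-8*B)*0) - B = (10*B + 0 - ¼*0 + 0) - B = (10*B + 0 + 0 + 0) - B = 10*B - B = 9*B)
W(C(-4))*(74/(-394)) = (9*(-4))*(74/(-394)) = -2664*(-1)/394 = -36*(-37/197) = 1332/197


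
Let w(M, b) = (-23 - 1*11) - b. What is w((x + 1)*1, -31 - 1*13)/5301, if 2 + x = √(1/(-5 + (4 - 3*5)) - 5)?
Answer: 10/5301 ≈ 0.0018864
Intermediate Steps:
x = -2 + 9*I/4 (x = -2 + √(1/(-5 + (4 - 3*5)) - 5) = -2 + √(1/(-5 + (4 - 15)) - 5) = -2 + √(1/(-5 - 11) - 5) = -2 + √(1/(-16) - 5) = -2 + √(-1/16 - 5) = -2 + √(-81/16) = -2 + 9*I/4 ≈ -2.0 + 2.25*I)
w(M, b) = -34 - b (w(M, b) = (-23 - 11) - b = -34 - b)
w((x + 1)*1, -31 - 1*13)/5301 = (-34 - (-31 - 1*13))/5301 = (-34 - (-31 - 13))*(1/5301) = (-34 - 1*(-44))*(1/5301) = (-34 + 44)*(1/5301) = 10*(1/5301) = 10/5301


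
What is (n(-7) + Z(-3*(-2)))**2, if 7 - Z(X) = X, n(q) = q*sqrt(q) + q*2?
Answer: -174 + 182*I*sqrt(7) ≈ -174.0 + 481.53*I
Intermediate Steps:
n(q) = q**(3/2) + 2*q
Z(X) = 7 - X
(n(-7) + Z(-3*(-2)))**2 = (((-7)**(3/2) + 2*(-7)) + (7 - (-3)*(-2)))**2 = ((-7*I*sqrt(7) - 14) + (7 - 1*6))**2 = ((-14 - 7*I*sqrt(7)) + (7 - 6))**2 = ((-14 - 7*I*sqrt(7)) + 1)**2 = (-13 - 7*I*sqrt(7))**2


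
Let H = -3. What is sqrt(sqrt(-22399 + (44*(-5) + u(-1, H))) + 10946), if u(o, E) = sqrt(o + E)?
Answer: sqrt(10946 + sqrt(-22619 + 2*I)) ≈ 104.63 + 0.7187*I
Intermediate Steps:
u(o, E) = sqrt(E + o)
sqrt(sqrt(-22399 + (44*(-5) + u(-1, H))) + 10946) = sqrt(sqrt(-22399 + (44*(-5) + sqrt(-3 - 1))) + 10946) = sqrt(sqrt(-22399 + (-220 + sqrt(-4))) + 10946) = sqrt(sqrt(-22399 + (-220 + 2*I)) + 10946) = sqrt(sqrt(-22619 + 2*I) + 10946) = sqrt(10946 + sqrt(-22619 + 2*I))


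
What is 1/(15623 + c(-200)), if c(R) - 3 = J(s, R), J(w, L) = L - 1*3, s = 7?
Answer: 1/15423 ≈ 6.4838e-5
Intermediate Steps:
J(w, L) = -3 + L (J(w, L) = L - 3 = -3 + L)
c(R) = R (c(R) = 3 + (-3 + R) = R)
1/(15623 + c(-200)) = 1/(15623 - 200) = 1/15423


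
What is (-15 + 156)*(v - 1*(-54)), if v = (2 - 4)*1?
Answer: 7332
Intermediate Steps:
v = -2 (v = -2*1 = -2)
(-15 + 156)*(v - 1*(-54)) = (-15 + 156)*(-2 - 1*(-54)) = 141*(-2 + 54) = 141*52 = 7332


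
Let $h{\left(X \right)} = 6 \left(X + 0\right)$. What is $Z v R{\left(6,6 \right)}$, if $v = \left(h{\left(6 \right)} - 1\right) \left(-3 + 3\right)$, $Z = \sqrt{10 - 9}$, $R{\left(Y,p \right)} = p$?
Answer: $0$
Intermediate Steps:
$h{\left(X \right)} = 6 X$
$Z = 1$ ($Z = \sqrt{1} = 1$)
$v = 0$ ($v = \left(6 \cdot 6 - 1\right) \left(-3 + 3\right) = \left(36 - 1\right) 0 = 35 \cdot 0 = 0$)
$Z v R{\left(6,6 \right)} = 1 \cdot 0 \cdot 6 = 0 \cdot 6 = 0$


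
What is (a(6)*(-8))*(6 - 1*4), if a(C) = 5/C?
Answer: -40/3 ≈ -13.333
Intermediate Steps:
(a(6)*(-8))*(6 - 1*4) = ((5/6)*(-8))*(6 - 1*4) = ((5*(⅙))*(-8))*(6 - 4) = ((⅚)*(-8))*2 = -20/3*2 = -40/3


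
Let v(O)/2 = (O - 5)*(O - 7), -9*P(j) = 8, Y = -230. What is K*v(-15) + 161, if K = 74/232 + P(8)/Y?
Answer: 2671879/6003 ≈ 445.09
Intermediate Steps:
P(j) = -8/9 (P(j) = -⅑*8 = -8/9)
K = 38759/120060 (K = 74/232 - 8/9/(-230) = 74*(1/232) - 8/9*(-1/230) = 37/116 + 4/1035 = 38759/120060 ≈ 0.32283)
v(O) = 2*(-7 + O)*(-5 + O) (v(O) = 2*((O - 5)*(O - 7)) = 2*((-5 + O)*(-7 + O)) = 2*((-7 + O)*(-5 + O)) = 2*(-7 + O)*(-5 + O))
K*v(-15) + 161 = 38759*(70 - 24*(-15) + 2*(-15)²)/120060 + 161 = 38759*(70 + 360 + 2*225)/120060 + 161 = 38759*(70 + 360 + 450)/120060 + 161 = (38759/120060)*880 + 161 = 1705396/6003 + 161 = 2671879/6003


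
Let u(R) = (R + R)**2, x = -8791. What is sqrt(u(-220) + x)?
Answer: sqrt(184809) ≈ 429.89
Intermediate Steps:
u(R) = 4*R**2 (u(R) = (2*R)**2 = 4*R**2)
sqrt(u(-220) + x) = sqrt(4*(-220)**2 - 8791) = sqrt(4*48400 - 8791) = sqrt(193600 - 8791) = sqrt(184809)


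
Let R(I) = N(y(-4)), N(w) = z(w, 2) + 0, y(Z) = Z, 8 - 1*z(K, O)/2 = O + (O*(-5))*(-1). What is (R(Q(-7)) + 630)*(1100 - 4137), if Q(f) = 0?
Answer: -1889014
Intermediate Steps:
z(K, O) = 16 - 12*O (z(K, O) = 16 - 2*(O + (O*(-5))*(-1)) = 16 - 2*(O - 5*O*(-1)) = 16 - 2*(O + 5*O) = 16 - 12*O)
N(w) = -8 (N(w) = (16 - 12*2) + 0 = (16 - 24) + 0 = -8 + 0 = -8)
R(I) = -8
(R(Q(-7)) + 630)*(1100 - 4137) = (-8 + 630)*(1100 - 4137) = 622*(-3037) = -1889014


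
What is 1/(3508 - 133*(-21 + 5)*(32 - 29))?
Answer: 1/9892 ≈ 0.00010109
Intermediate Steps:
1/(3508 - 133*(-21 + 5)*(32 - 29)) = 1/(3508 - (-2128)*3) = 1/(3508 - 133*(-48)) = 1/(3508 + 6384) = 1/9892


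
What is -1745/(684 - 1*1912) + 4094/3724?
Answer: 2881453/1143268 ≈ 2.5204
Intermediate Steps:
-1745/(684 - 1*1912) + 4094/3724 = -1745/(684 - 1912) + 4094*(1/3724) = -1745/(-1228) + 2047/1862 = -1745*(-1/1228) + 2047/1862 = 1745/1228 + 2047/1862 = 2881453/1143268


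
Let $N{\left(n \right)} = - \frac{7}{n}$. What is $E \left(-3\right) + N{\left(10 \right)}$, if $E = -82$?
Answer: $\frac{2453}{10} \approx 245.3$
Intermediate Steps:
$E \left(-3\right) + N{\left(10 \right)} = \left(-82\right) \left(-3\right) - \frac{7}{10} = 246 - \frac{7}{10} = \frac{2453}{10}$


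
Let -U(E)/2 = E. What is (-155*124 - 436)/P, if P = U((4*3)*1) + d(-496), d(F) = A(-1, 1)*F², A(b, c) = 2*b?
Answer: 2457/61507 ≈ 0.039947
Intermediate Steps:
U(E) = -2*E
d(F) = -2*F² (d(F) = (2*(-1))*F² = -2*F²)
P = -492056 (P = -2*4*3 - 2*(-496)² = -24 - 2*246016 = -2*12 - 492032 = -24 - 492032 = -492056)
(-155*124 - 436)/P = (-155*124 - 436)/(-492056) = (-19220 - 436)*(-1/492056) = -19656*(-1/492056) = 2457/61507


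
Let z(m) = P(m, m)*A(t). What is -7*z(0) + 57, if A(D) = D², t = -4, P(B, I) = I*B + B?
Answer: 57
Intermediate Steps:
P(B, I) = B + B*I (P(B, I) = B*I + B = B + B*I)
z(m) = 16*m*(1 + m) (z(m) = (m*(1 + m))*(-4)² = (m*(1 + m))*16 = 16*m*(1 + m))
-7*z(0) + 57 = -112*0*(1 + 0) + 57 = -112*0 + 57 = -7*0 + 57 = 0 + 57 = 57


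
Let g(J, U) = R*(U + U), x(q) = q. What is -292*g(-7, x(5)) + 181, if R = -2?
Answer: 6021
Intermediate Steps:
g(J, U) = -4*U (g(J, U) = -2*(U + U) = -4*U)
-292*g(-7, x(5)) + 181 = -(-1168)*5 + 181 = -292*(-20) + 181 = 5840 + 181 = 6021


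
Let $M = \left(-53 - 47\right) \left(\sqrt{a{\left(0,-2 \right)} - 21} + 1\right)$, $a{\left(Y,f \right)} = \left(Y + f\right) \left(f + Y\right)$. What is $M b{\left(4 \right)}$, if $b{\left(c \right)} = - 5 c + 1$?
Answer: $1900 + 1900 i \sqrt{17} \approx 1900.0 + 7833.9 i$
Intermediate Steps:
$a{\left(Y,f \right)} = \left(Y + f\right)^{2}$ ($a{\left(Y,f \right)} = \left(Y + f\right) \left(Y + f\right) = \left(Y + f\right)^{2}$)
$b{\left(c \right)} = 1 - 5 c$
$M = -100 - 100 i \sqrt{17}$ ($M = \left(-53 - 47\right) \left(\sqrt{\left(0 - 2\right)^{2} - 21} + 1\right) = - 100 \left(\sqrt{\left(-2\right)^{2} - 21} + 1\right) = - 100 \left(\sqrt{4 - 21} + 1\right) = - 100 \left(\sqrt{-17} + 1\right) = - 100 \left(i \sqrt{17} + 1\right) = - 100 \left(1 + i \sqrt{17}\right) = -100 - 100 i \sqrt{17} \approx -100.0 - 412.31 i$)
$M b{\left(4 \right)} = \left(-100 - 100 i \sqrt{17}\right) \left(1 - 20\right) = \left(-100 - 100 i \sqrt{17}\right) \left(-19\right) = 1900 + 1900 i \sqrt{17}$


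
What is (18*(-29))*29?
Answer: -15138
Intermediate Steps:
(18*(-29))*29 = -522*29 = -15138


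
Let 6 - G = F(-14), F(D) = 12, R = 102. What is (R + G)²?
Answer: 9216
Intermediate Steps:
G = -6 (G = 6 - 1*12 = 6 - 12 = -6)
(R + G)² = (102 - 6)² = 96² = 9216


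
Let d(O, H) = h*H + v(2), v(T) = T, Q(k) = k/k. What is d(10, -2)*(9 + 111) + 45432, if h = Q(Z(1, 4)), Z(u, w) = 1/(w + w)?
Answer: 45432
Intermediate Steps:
Z(u, w) = 1/(2*w)
Q(k) = 1
h = 1
d(O, H) = 2 + H (d(O, H) = 1*H + 2 = H + 2 = 2 + H)
d(10, -2)*(9 + 111) + 45432 = (2 - 2)*(9 + 111) + 45432 = 0*120 + 45432 = 0 + 45432 = 45432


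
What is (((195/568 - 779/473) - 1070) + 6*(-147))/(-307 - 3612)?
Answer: 524782365/1052894216 ≈ 0.49842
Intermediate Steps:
(((195/568 - 779/473) - 1070) + 6*(-147))/(-307 - 3612) = (((195*(1/568) - 779*1/473) - 1070) - 882)/(-3919) = (((195/568 - 779/473) - 1070) - 882)*(-1/3919) = ((-350237/268664 - 1070) - 882)*(-1/3919) = (-287820717/268664 - 882)*(-1/3919) = -524782365/268664*(-1/3919) = 524782365/1052894216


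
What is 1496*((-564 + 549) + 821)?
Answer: 1205776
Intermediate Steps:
1496*((-564 + 549) + 821) = 1496*(-15 + 821) = 1496*806 = 1205776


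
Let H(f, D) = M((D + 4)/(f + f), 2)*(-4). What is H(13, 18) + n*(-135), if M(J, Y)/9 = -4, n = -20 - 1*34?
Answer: 7434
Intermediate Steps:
n = -54 (n = -20 - 34 = -54)
M(J, Y) = -36 (M(J, Y) = 9*(-4) = -36)
H(f, D) = 144 (H(f, D) = -36*(-4) = 144)
H(13, 18) + n*(-135) = 144 - 54*(-135) = 144 + 7290 = 7434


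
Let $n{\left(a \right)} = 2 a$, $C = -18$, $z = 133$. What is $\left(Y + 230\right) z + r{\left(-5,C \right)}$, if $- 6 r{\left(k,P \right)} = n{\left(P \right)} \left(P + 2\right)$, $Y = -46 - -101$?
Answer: $37809$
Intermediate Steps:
$Y = 55$ ($Y = -46 + 101 = 55$)
$r{\left(k,P \right)} = - \frac{P \left(2 + P\right)}{3}$ ($r{\left(k,P \right)} = - \frac{2 P \left(P + 2\right)}{6} = - \frac{2 P \left(2 + P\right)}{6} = - \frac{P \left(2 + P\right)}{3}$)
$\left(Y + 230\right) z + r{\left(-5,C \right)} = \left(55 + 230\right) 133 - - 6 \left(2 - 18\right) = 285 \cdot 133 - \left(-6\right) \left(-16\right) = 37905 - 96 = 37809$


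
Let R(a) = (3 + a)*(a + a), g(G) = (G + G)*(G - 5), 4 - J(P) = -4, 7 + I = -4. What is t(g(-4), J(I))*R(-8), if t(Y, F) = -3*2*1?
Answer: -480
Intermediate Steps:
I = -11 (I = -7 - 4 = -11)
J(P) = 8 (J(P) = 4 - 1*(-4) = 4 + 4 = 8)
g(G) = 2*G*(-5 + G) (g(G) = (2*G)*(-5 + G) = 2*G*(-5 + G))
R(a) = 2*a*(3 + a) (R(a) = (3 + a)*(2*a) = 2*a*(3 + a))
t(Y, F) = -6 (t(Y, F) = -6*1 = -6)
t(g(-4), J(I))*R(-8) = -12*(-8)*(3 - 8) = -12*(-8)*(-5) = -6*80 = -480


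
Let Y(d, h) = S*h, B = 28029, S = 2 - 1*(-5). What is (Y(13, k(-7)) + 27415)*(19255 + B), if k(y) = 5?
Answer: 1297945800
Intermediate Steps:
S = 7 (S = 2 + 5 = 7)
Y(d, h) = 7*h
(Y(13, k(-7)) + 27415)*(19255 + B) = (7*5 + 27415)*(19255 + 28029) = (35 + 27415)*47284 = 27450*47284 = 1297945800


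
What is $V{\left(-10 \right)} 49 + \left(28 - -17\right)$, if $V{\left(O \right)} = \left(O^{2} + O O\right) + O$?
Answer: $9355$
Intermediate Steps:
$V{\left(O \right)} = O + 2 O^{2}$ ($V{\left(O \right)} = \left(O^{2} + O^{2}\right) + O = 2 O^{2} + O = O + 2 O^{2}$)
$V{\left(-10 \right)} 49 + \left(28 - -17\right) = - 10 \left(1 + 2 \left(-10\right)\right) 49 + \left(28 - -17\right) = - 10 \left(1 - 20\right) 49 + \left(28 + 17\right) = \left(-10\right) \left(-19\right) 49 + 45 = 190 \cdot 49 + 45 = 9310 + 45 = 9355$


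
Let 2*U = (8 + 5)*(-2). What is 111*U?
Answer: -1443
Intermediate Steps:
U = -13 (U = ((8 + 5)*(-2))/2 = (13*(-2))/2 = (½)*(-26) = -13)
111*U = 111*(-13) = -1443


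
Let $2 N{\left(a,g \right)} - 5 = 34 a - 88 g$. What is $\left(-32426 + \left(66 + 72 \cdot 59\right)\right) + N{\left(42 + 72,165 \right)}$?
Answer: $- \frac{66863}{2} \approx -33432.0$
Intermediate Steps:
$N{\left(a,g \right)} = \frac{5}{2} - 44 g + 17 a$ ($N{\left(a,g \right)} = \frac{5}{2} + \frac{34 a - 88 g}{2} = \frac{5}{2} + \frac{- 88 g + 34 a}{2} = \frac{5}{2} + \left(- 44 g + 17 a\right) = \frac{5}{2} - 44 g + 17 a$)
$\left(-32426 + \left(66 + 72 \cdot 59\right)\right) + N{\left(42 + 72,165 \right)} = \left(-32426 + \left(66 + 72 \cdot 59\right)\right) + \left(\frac{5}{2} - 7260 + 17 \left(42 + 72\right)\right) = \left(-32426 + \left(66 + 4248\right)\right) + \left(\frac{5}{2} - 7260 + 17 \cdot 114\right) = \left(-32426 + 4314\right) + \left(\frac{5}{2} - 7260 + 1938\right) = -28112 - \frac{10639}{2} = - \frac{66863}{2}$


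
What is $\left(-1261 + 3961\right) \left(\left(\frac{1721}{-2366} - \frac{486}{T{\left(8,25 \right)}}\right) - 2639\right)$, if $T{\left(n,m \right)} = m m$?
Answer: $- \frac{210850924554}{29575} \approx -7.1294 \cdot 10^{6}$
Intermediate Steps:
$T{\left(n,m \right)} = m^{2}$
$\left(-1261 + 3961\right) \left(\left(\frac{1721}{-2366} - \frac{486}{T{\left(8,25 \right)}}\right) - 2639\right) = \left(-1261 + 3961\right) \left(\left(\frac{1721}{-2366} - \frac{486}{25^{2}}\right) - 2639\right) = 2700 \left(\left(1721 \left(- \frac{1}{2366}\right) - \frac{486}{625}\right) - 2639\right) = 2700 \left(\left(- \frac{1721}{2366} - \frac{486}{625}\right) - 2639\right) = 2700 \left(- \frac{2225501}{1478750} - 2639\right) = 2700 \left(- \frac{3904646751}{1478750}\right) = - \frac{210850924554}{29575}$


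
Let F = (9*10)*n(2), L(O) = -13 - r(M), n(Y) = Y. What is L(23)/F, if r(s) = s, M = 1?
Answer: -7/90 ≈ -0.077778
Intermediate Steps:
L(O) = -14 (L(O) = -13 - 1*1 = -13 - 1 = -14)
F = 180 (F = (9*10)*2 = 90*2 = 180)
L(23)/F = -14/180 = -14*1/180 = -7/90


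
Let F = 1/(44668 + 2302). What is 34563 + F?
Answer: 1623424111/46970 ≈ 34563.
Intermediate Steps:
F = 1/46970 ≈ 2.1290e-5
34563 + F = 34563 + 1/46970 = 1623424111/46970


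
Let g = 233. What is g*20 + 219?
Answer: 4879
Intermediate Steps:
g*20 + 219 = 233*20 + 219 = 4660 + 219 = 4879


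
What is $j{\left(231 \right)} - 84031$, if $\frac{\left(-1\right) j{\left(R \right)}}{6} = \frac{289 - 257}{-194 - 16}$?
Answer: $- \frac{2941053}{35} \approx -84030.0$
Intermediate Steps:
$j{\left(R \right)} = \frac{32}{35}$ ($j{\left(R \right)} = - 6 \frac{289 - 257}{-194 - 16} = - 6 \frac{32}{-210} = - 6 \cdot 32 \left(- \frac{1}{210}\right) = \left(-6\right) \left(- \frac{16}{105}\right) = \frac{32}{35}$)
$j{\left(231 \right)} - 84031 = \frac{32}{35} - 84031 = - \frac{2941053}{35}$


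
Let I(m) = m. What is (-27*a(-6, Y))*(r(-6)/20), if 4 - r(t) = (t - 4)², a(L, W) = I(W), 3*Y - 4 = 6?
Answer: 432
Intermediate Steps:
Y = 10/3 (Y = 4/3 + (⅓)*6 = 4/3 + 2 = 10/3 ≈ 3.3333)
a(L, W) = W
r(t) = 4 - (-4 + t)² (r(t) = 4 - (t - 4)² = 4 - (-4 + t)²)
(-27*a(-6, Y))*(r(-6)/20) = (-27*10/3)*((4 - (-4 - 6)²)/20) = -90*(4 - 1*(-10)²)/20 = -90*(4 - 1*100)/20 = -90*(4 - 100)/20 = -(-8640)/20 = -90*(-24/5) = 432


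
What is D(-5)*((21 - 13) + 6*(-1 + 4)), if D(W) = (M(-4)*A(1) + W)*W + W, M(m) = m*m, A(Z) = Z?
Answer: -1560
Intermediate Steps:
M(m) = m²
D(W) = W + W*(16 + W) (D(W) = ((-4)²*1 + W)*W + W = (16*1 + W)*W + W = (16 + W)*W + W = W*(16 + W) + W = W + W*(16 + W))
D(-5)*((21 - 13) + 6*(-1 + 4)) = (-5*(17 - 5))*((21 - 13) + 6*(-1 + 4)) = (-5*12)*(8 + 6*3) = -60*(8 + 18) = -60*26 = -1560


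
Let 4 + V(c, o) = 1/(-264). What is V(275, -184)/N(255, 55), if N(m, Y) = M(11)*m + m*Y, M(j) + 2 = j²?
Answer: -1057/11713680 ≈ -9.0236e-5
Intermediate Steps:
M(j) = -2 + j²
V(c, o) = -1057/264 (V(c, o) = -4 + 1/(-264) = -4 - 1/264 = -1057/264)
N(m, Y) = 119*m + Y*m (N(m, Y) = (-2 + 11²)*m + m*Y = (-2 + 121)*m + Y*m = 119*m + Y*m)
V(275, -184)/N(255, 55) = -1057*1/(255*(119 + 55))/264 = -1057/(264*(255*174)) = -1057/264/44370 = -1057/264*1/44370 = -1057/11713680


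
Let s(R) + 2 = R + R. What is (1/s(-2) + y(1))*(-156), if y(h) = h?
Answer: -130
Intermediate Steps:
s(R) = -2 + 2*R (s(R) = -2 + (R + R) = -2 + 2*R)
(1/s(-2) + y(1))*(-156) = (1/(-2 + 2*(-2)) + 1)*(-156) = (1/(-2 - 4) + 1)*(-156) = (1/(-6) + 1)*(-156) = (-1/6 + 1)*(-156) = (5/6)*(-156) = -130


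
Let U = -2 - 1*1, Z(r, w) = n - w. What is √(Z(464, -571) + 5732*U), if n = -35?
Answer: 14*I*√85 ≈ 129.07*I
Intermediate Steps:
Z(r, w) = -35 - w
U = -3 (U = -2 - 1 = -3)
√(Z(464, -571) + 5732*U) = √((-35 - 1*(-571)) + 5732*(-3)) = √((-35 + 571) - 17196) = √(536 - 17196) = √(-16660) = 14*I*√85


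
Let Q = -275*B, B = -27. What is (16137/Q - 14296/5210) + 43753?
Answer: 1709626178/39075 ≈ 43752.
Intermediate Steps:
Q = 7425 (Q = -275*(-27) = 7425)
(16137/Q - 14296/5210) + 43753 = (16137/7425 - 14296/5210) + 43753 = (16137*(1/7425) - 14296*1/5210) + 43753 = (163/75 - 7148/2605) + 43753 = -22297/39075 + 43753 = 1709626178/39075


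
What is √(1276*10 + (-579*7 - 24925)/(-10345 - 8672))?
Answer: √512795302474/6339 ≈ 112.97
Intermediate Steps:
√(1276*10 + (-579*7 - 24925)/(-10345 - 8672)) = √(12760 + (-4053 - 24925)/(-19017)) = √(12760 - 28978*(-1/19017)) = √(12760 + 28978/19017) = √(242685898/19017) = √512795302474/6339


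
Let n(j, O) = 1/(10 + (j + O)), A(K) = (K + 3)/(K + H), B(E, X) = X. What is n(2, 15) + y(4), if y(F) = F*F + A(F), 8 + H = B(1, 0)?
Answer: 1543/108 ≈ 14.287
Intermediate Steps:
H = -8 (H = -8 + 0 = -8)
A(K) = (3 + K)/(-8 + K) (A(K) = (K + 3)/(K - 8) = (3 + K)/(-8 + K))
n(j, O) = 1/(10 + O + j) (n(j, O) = 1/(10 + (O + j)) = 1/(10 + O + j))
y(F) = F² + (3 + F)/(-8 + F) (y(F) = F*F + (3 + F)/(-8 + F) = F² + (3 + F)/(-8 + F))
n(2, 15) + y(4) = 1/(10 + 15 + 2) + (3 + 4 + 4²*(-8 + 4))/(-8 + 4) = 1/27 + (3 + 4 + 16*(-4))/(-4) = 1/27 - (3 + 4 - 64)/4 = 1/27 - ¼*(-57) = 1/27 + 57/4 = 1543/108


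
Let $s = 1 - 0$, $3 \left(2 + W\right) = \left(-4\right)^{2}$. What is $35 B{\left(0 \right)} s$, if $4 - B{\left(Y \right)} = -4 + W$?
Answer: $\frac{490}{3} \approx 163.33$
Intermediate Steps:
$W = \frac{10}{3}$ ($W = -2 + \frac{\left(-4\right)^{2}}{3} = -2 + \frac{1}{3} \cdot 16 = -2 + \frac{16}{3} = \frac{10}{3} \approx 3.3333$)
$s = 1$ ($s = 1 + 0 = 1$)
$B{\left(Y \right)} = \frac{14}{3}$ ($B{\left(Y \right)} = 4 - \left(-4 + \frac{10}{3}\right) = 4 - - \frac{2}{3} = 4 + \frac{2}{3} = \frac{14}{3}$)
$35 B{\left(0 \right)} s = 35 \cdot \frac{14}{3} \cdot 1 = \frac{490}{3} \cdot 1 = \frac{490}{3}$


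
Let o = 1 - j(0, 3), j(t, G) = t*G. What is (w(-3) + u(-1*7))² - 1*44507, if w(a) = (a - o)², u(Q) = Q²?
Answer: -40282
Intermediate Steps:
j(t, G) = G*t
o = 1 (o = 1 - 3*0 = 1 - 1*0 = 1 + 0 = 1)
w(a) = (-1 + a)² (w(a) = (a - 1*1)² = (a - 1)² = (-1 + a)²)
(w(-3) + u(-1*7))² - 1*44507 = ((-1 - 3)² + (-1*7)²)² - 1*44507 = ((-4)² + (-7)²)² - 44507 = (16 + 49)² - 44507 = 65² - 44507 = 4225 - 44507 = -40282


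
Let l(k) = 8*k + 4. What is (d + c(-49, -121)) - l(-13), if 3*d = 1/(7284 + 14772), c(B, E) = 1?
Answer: 6682969/66168 ≈ 101.00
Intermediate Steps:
d = 1/66168 (d = 1/(3*(7284 + 14772)) = (⅓)/22056 = (⅓)*(1/22056) = 1/66168 ≈ 1.5113e-5)
l(k) = 4 + 8*k
(d + c(-49, -121)) - l(-13) = (1/66168 + 1) - (4 + 8*(-13)) = 66169/66168 - (4 - 104) = 66169/66168 - 1*(-100) = 66169/66168 + 100 = 6682969/66168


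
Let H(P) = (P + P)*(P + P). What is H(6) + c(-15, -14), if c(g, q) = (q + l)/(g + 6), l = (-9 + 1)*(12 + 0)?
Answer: 1406/9 ≈ 156.22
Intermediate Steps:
l = -96 (l = -8*12 = -96)
c(g, q) = (-96 + q)/(6 + g) (c(g, q) = (q - 96)/(g + 6) = (-96 + q)/(6 + g))
H(P) = 4*P**2 (H(P) = (2*P)*(2*P) = 4*P**2)
H(6) + c(-15, -14) = 4*6**2 + (-96 - 14)/(6 - 15) = 4*36 - 110/(-9) = 144 - 1/9*(-110) = 144 + 110/9 = 1406/9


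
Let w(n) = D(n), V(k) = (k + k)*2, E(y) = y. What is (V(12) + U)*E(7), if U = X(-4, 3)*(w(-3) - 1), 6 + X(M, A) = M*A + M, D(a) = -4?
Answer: 1106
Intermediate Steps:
V(k) = 4*k (V(k) = (2*k)*2 = 4*k)
w(n) = -4
X(M, A) = -6 + M + A*M (X(M, A) = -6 + (M*A + M) = -6 + (A*M + M) = -6 + (M + A*M) = -6 + M + A*M)
U = 110 (U = (-6 - 4 + 3*(-4))*(-4 - 1) = (-6 - 4 - 12)*(-5) = -22*(-5) = 110)
(V(12) + U)*E(7) = (4*12 + 110)*7 = (48 + 110)*7 = 158*7 = 1106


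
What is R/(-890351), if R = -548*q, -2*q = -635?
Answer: 173990/890351 ≈ 0.19542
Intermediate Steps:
q = 635/2 (q = -½*(-635) = 635/2 ≈ 317.50)
R = -173990 (R = -548*635/2 = -173990)
R/(-890351) = -173990/(-890351) = -173990*(-1/890351) = 173990/890351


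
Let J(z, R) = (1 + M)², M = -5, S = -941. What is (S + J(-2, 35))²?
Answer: 855625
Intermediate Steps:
J(z, R) = 16 (J(z, R) = (1 - 5)² = (-4)² = 16)
(S + J(-2, 35))² = (-941 + 16)² = (-925)² = 855625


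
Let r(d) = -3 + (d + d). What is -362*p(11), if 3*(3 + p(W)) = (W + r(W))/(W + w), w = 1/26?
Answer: 217562/287 ≈ 758.06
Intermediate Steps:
w = 1/26 ≈ 0.038462
r(d) = -3 + 2*d
p(W) = -3 + (-3 + 3*W)/(3*(1/26 + W)) (p(W) = -3 + ((W + (-3 + 2*W))/(W + 1/26))/3 = -3 + ((-3 + 3*W)/(1/26 + W))/3 = -3 + (-3 + 3*W)/(3*(1/26 + W)))
-362*p(11) = -362*(-29 - 52*11)/(1 + 26*11) = -362*(-29 - 572)/(1 + 286) = -362*(-601)/287 = -362*(-601/287) = 217562/287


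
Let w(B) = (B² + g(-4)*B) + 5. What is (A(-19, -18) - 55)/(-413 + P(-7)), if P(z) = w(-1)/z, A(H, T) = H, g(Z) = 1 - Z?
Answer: 259/1446 ≈ 0.17911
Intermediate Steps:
w(B) = 5 + B² + 5*B (w(B) = (B² + (1 - 1*(-4))*B) + 5 = (B² + (1 + 4)*B) + 5 = (B² + 5*B) + 5 = 5 + B² + 5*B)
P(z) = 1/z (P(z) = (5 + (-1)² + 5*(-1))/z = (5 + 1 - 5)/z = 1/z)
(A(-19, -18) - 55)/(-413 + P(-7)) = (-19 - 55)/(-413 + 1/(-7)) = -74/(-413 - ⅐) = -74/(-2892/7) = -74*(-7/2892) = 259/1446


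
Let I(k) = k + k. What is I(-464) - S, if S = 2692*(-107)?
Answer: 287116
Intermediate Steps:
I(k) = 2*k
S = -288044
I(-464) - S = 2*(-464) - 1*(-288044) = -928 + 288044 = 287116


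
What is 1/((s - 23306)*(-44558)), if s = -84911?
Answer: 1/4821933086 ≈ 2.0739e-10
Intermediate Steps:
1/((s - 23306)*(-44558)) = 1/(-84911 - 23306*(-44558)) = -1/44558/(-108217) = -1/108217*(-1/44558) = 1/4821933086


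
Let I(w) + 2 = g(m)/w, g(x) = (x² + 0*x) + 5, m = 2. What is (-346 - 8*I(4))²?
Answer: 121104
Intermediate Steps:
g(x) = 5 + x² (g(x) = (x² + 0) + 5 = x² + 5 = 5 + x²)
I(w) = -2 + 9/w (I(w) = -2 + (5 + 2²)/w = -2 + (5 + 4)/w = -2 + 9/w)
(-346 - 8*I(4))² = (-346 - 8*(-2 + 9/4))² = (-346 - 8*¼)² = (-346 - 2)² = (-348)² = 121104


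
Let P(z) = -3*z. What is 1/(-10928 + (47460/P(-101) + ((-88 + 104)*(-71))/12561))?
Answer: -1268661/13665327124 ≈ -9.2838e-5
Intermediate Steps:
1/(-10928 + (47460/P(-101) + ((-88 + 104)*(-71))/12561)) = 1/(-10928 + (47460/((-3*(-101))) + ((-88 + 104)*(-71))/12561)) = 1/(-10928 + (47460/303 + (16*(-71))*(1/12561))) = 1/(-10928 + (47460*(1/303) - 1136*1/12561)) = 1/(-10928 + (15820/101 - 1136/12561)) = 1/(-10928 + 198600284/1268661) = 1/(-13665327124/1268661) = -1268661/13665327124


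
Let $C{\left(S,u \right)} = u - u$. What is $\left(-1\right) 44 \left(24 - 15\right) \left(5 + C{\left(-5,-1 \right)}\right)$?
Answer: $-1980$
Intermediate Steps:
$C{\left(S,u \right)} = 0$
$\left(-1\right) 44 \left(24 - 15\right) \left(5 + C{\left(-5,-1 \right)}\right) = \left(-1\right) 44 \left(24 - 15\right) \left(5 + 0\right) = - 44 \cdot 9 \cdot 5 = \left(-44\right) 45 = -1980$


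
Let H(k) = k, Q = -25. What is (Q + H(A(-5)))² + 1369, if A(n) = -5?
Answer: 2269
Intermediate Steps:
(Q + H(A(-5)))² + 1369 = (-25 - 5)² + 1369 = (-30)² + 1369 = 900 + 1369 = 2269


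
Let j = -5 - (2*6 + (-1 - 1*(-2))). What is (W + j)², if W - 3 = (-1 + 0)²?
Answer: 196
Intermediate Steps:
W = 4 (W = 3 + (-1 + 0)² = 3 + (-1)² = 3 + 1 = 4)
j = -18 (j = -5 - (12 + (-1 + 2)) = -5 - (12 + 1) = -5 - 1*13 = -5 - 13 = -18)
(W + j)² = (4 - 18)² = (-14)² = 196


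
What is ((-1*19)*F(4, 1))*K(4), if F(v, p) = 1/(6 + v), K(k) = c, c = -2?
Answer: 19/5 ≈ 3.8000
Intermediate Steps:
K(k) = -2
((-1*19)*F(4, 1))*K(4) = ((-1*19)/(6 + 4))*(-2) = -19/10*(-2) = 19/5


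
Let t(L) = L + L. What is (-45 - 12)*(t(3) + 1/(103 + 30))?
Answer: -2397/7 ≈ -342.43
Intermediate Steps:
t(L) = 2*L
(-45 - 12)*(t(3) + 1/(103 + 30)) = (-45 - 12)*(2*3 + 1/(103 + 30)) = -57*(6 + 1/133) = -57*799/133 = -2397/7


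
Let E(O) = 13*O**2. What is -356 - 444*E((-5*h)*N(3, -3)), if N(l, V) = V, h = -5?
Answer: -32467856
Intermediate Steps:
-356 - 444*E((-5*h)*N(3, -3)) = -356 - 5772*(-5*(-5)*(-3))**2 = -356 - 5772*(25*(-3))**2 = -356 - 5772*(-75)**2 = -356 - 5772*5625 = -356 - 444*73125 = -356 - 32467500 = -32467856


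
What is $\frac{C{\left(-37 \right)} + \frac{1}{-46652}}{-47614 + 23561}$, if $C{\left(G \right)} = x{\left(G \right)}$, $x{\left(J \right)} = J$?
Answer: $\frac{1726125}{1122120556} \approx 0.0015383$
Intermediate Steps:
$C{\left(G \right)} = G$
$\frac{C{\left(-37 \right)} + \frac{1}{-46652}}{-47614 + 23561} = \frac{-37 + \frac{1}{-46652}}{-47614 + 23561} = \frac{-37 - \frac{1}{46652}}{-24053} = \left(- \frac{1726125}{46652}\right) \left(- \frac{1}{24053}\right) = \frac{1726125}{1122120556}$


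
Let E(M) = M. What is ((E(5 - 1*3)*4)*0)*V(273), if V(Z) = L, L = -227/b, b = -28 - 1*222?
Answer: 0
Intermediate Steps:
b = -250 (b = -28 - 222 = -250)
L = 227/250 (L = -227/(-250) = -227*(-1/250) = 227/250 ≈ 0.90800)
V(Z) = 227/250
((E(5 - 1*3)*4)*0)*V(273) = (((5 - 1*3)*4)*0)*(227/250) = (((5 - 3)*4)*0)*(227/250) = ((2*4)*0)*(227/250) = (8*0)*(227/250) = 0*(227/250) = 0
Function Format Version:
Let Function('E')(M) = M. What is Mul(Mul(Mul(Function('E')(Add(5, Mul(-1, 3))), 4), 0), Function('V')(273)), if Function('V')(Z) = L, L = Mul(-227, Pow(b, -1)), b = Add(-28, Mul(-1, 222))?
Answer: 0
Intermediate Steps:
b = -250 (b = Add(-28, -222) = -250)
L = Rational(227, 250) (L = Mul(-227, Pow(-250, -1)) = Mul(-227, Rational(-1, 250)) = Rational(227, 250) ≈ 0.90800)
Function('V')(Z) = Rational(227, 250)
Mul(Mul(Mul(Function('E')(Add(5, Mul(-1, 3))), 4), 0), Function('V')(273)) = Mul(Mul(Mul(Add(5, Mul(-1, 3)), 4), 0), Rational(227, 250)) = Mul(Mul(Mul(Add(5, -3), 4), 0), Rational(227, 250)) = Mul(Mul(Mul(2, 4), 0), Rational(227, 250)) = Mul(Mul(8, 0), Rational(227, 250)) = Mul(0, Rational(227, 250)) = 0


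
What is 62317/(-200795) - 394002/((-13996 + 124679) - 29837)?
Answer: -42075855886/8116736285 ≈ -5.1838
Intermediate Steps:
62317/(-200795) - 394002/((-13996 + 124679) - 29837) = 62317*(-1/200795) - 394002/(110683 - 29837) = -62317/200795 - 394002/80846 = -62317/200795 - 394002*1/80846 = -62317/200795 - 197001/40423 = -42075855886/8116736285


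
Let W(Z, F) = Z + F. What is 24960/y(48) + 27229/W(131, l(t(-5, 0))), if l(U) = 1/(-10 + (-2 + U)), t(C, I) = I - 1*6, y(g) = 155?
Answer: 26959926/73067 ≈ 368.98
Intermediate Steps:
t(C, I) = -6 + I (t(C, I) = I - 6 = -6 + I)
l(U) = 1/(-12 + U)
W(Z, F) = F + Z
24960/y(48) + 27229/W(131, l(t(-5, 0))) = 24960/155 + 27229/(1/(-12 + (-6 + 0)) + 131) = 24960*(1/155) + 27229/(1/(-12 - 6) + 131) = 4992/31 + 27229/(1/(-18) + 131) = 4992/31 + 27229/(-1/18 + 131) = 4992/31 + 27229/(2357/18) = 4992/31 + 27229*(18/2357) = 4992/31 + 490122/2357 = 26959926/73067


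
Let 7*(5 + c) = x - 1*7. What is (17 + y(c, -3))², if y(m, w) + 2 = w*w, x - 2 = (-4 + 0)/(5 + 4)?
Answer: 576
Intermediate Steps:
x = 14/9 (x = 2 + (-4 + 0)/(5 + 4) = 2 - 4/9 = 14/9 ≈ 1.5556)
c = -52/9 (c = -5 + (14/9 - 1*7)/7 = -5 + (14/9 - 7)/7 = -5 + (⅐)*(-49/9) = -5 - 7/9 = -52/9 ≈ -5.7778)
y(m, w) = -2 + w² (y(m, w) = -2 + w*w = -2 + w²)
(17 + y(c, -3))² = (17 + (-2 + (-3)²))² = (17 + (-2 + 9))² = (17 + 7)² = 24² = 576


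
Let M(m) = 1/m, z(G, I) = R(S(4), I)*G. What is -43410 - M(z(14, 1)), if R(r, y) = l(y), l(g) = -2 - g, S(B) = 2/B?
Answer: -1823219/42 ≈ -43410.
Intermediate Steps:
R(r, y) = -2 - y
z(G, I) = G*(-2 - I) (z(G, I) = (-2 - I)*G = G*(-2 - I))
-43410 - M(z(14, 1)) = -43410 - 1/((-1*14*(2 + 1))) = -43410 - 1/((-1*14*3)) = -43410 - 1/(-42) = -43410 - 1*(-1/42) = -43410 + 1/42 = -1823219/42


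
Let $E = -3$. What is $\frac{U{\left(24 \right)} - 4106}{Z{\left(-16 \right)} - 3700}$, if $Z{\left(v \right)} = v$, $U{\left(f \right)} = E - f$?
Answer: $\frac{4133}{3716} \approx 1.1122$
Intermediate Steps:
$U{\left(f \right)} = -3 - f$
$\frac{U{\left(24 \right)} - 4106}{Z{\left(-16 \right)} - 3700} = \frac{\left(-3 - 24\right) - 4106}{-16 - 3700} = \frac{\left(-3 - 24\right) - 4106}{-3716} = \left(-27 - 4106\right) \left(- \frac{1}{3716}\right) = \left(-4133\right) \left(- \frac{1}{3716}\right) = \frac{4133}{3716}$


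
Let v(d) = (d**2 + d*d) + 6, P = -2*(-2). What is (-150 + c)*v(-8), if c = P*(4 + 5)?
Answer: -15276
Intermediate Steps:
P = 4
v(d) = 6 + 2*d**2 (v(d) = (d**2 + d**2) + 6 = 2*d**2 + 6 = 6 + 2*d**2)
c = 36 (c = 4*(4 + 5) = 4*9 = 36)
(-150 + c)*v(-8) = (-150 + 36)*(6 + 2*(-8)**2) = -114*(6 + 2*64) = -114*(6 + 128) = -114*134 = -15276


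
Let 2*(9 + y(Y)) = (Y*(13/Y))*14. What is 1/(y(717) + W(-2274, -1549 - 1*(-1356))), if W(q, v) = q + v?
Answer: -1/2385 ≈ -0.00041929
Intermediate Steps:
y(Y) = 82 (y(Y) = -9 + ((Y*(13/Y))*14)/2 = -9 + (13*14)/2 = -9 + (1/2)*182 = -9 + 91 = 82)
1/(y(717) + W(-2274, -1549 - 1*(-1356))) = 1/(82 + (-2274 + (-1549 - 1*(-1356)))) = 1/(82 + (-2274 + (-1549 + 1356))) = 1/(82 + (-2274 - 193)) = 1/(82 - 2467) = 1/(-2385) = -1/2385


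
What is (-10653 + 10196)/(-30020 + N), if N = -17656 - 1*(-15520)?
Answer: 457/32156 ≈ 0.014212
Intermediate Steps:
N = -2136 (N = -17656 + 15520 = -2136)
(-10653 + 10196)/(-30020 + N) = (-10653 + 10196)/(-30020 - 2136) = -457/(-32156) = -457*(-1/32156) = 457/32156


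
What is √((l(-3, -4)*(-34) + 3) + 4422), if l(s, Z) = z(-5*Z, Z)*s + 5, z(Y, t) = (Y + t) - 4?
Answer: √5479 ≈ 74.020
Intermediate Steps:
z(Y, t) = -4 + Y + t
l(s, Z) = 5 + s*(-4 - 4*Z) (l(s, Z) = (-4 - 5*Z + Z)*s + 5 = (-4 - 4*Z)*s + 5 = s*(-4 - 4*Z) + 5 = 5 + s*(-4 - 4*Z))
√((l(-3, -4)*(-34) + 3) + 4422) = √(((5 - 4*(-3)*(1 - 4))*(-34) + 3) + 4422) = √(((5 - 4*(-3)*(-3))*(-34) + 3) + 4422) = √(((5 - 36)*(-34) + 3) + 4422) = √((-31*(-34) + 3) + 4422) = √((1054 + 3) + 4422) = √(1057 + 4422) = √5479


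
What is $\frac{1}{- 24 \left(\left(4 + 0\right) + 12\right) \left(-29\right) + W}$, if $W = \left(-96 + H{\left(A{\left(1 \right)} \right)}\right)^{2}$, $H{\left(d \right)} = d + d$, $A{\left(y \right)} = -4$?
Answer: $\frac{1}{21952} \approx 4.5554 \cdot 10^{-5}$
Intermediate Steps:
$H{\left(d \right)} = 2 d$
$W = 10816$ ($W = \left(-96 + 2 \left(-4\right)\right)^{2} = \left(-96 - 8\right)^{2} = \left(-104\right)^{2} = 10816$)
$\frac{1}{- 24 \left(\left(4 + 0\right) + 12\right) \left(-29\right) + W} = \frac{1}{- 24 \left(\left(4 + 0\right) + 12\right) \left(-29\right) + 10816} = \frac{1}{- 24 \left(4 + 12\right) \left(-29\right) + 10816} = \frac{1}{\left(-24\right) 16 \left(-29\right) + 10816} = \frac{1}{\left(-384\right) \left(-29\right) + 10816} = \frac{1}{11136 + 10816} = \frac{1}{21952}$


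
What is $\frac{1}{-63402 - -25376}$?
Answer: $- \frac{1}{38026} \approx -2.6298 \cdot 10^{-5}$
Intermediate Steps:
$\frac{1}{-63402 - -25376} = \frac{1}{-63402 + 25376} = \frac{1}{-38026} = - \frac{1}{38026}$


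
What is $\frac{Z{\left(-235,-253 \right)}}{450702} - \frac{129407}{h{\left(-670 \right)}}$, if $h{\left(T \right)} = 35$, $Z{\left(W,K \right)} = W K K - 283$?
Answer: $- \frac{600515078}{160965} \approx -3730.7$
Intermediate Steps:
$Z{\left(W,K \right)} = -283 + W K^{2}$ ($Z{\left(W,K \right)} = K W K - 283 = W K^{2} - 283 = -283 + W K^{2}$)
$\frac{Z{\left(-235,-253 \right)}}{450702} - \frac{129407}{h{\left(-670 \right)}} = \frac{-283 - 235 \left(-253\right)^{2}}{450702} - \frac{129407}{35} = \left(-283 - 15042115\right) \frac{1}{450702} - \frac{129407}{35} = \left(-15042398\right) \frac{1}{450702} - \frac{129407}{35} = - \frac{1074457}{32193} - \frac{129407}{35} = - \frac{600515078}{160965}$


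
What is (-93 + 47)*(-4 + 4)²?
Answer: 0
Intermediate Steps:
(-93 + 47)*(-4 + 4)² = -46*0² = -46*0 = 0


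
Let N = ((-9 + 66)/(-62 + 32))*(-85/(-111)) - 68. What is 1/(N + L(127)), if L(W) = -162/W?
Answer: -28194/1994177 ≈ -0.014138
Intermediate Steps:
N = -15419/222 (N = (57/(-30))*(-85*(-1/111)) - 68 = (57*(-1/30))*(85/111) - 68 = -19/10*85/111 - 68 = -323/222 - 68 = -15419/222 ≈ -69.455)
1/(N + L(127)) = 1/(-15419/222 - 162/127) = 1/(-1994177/28194) = -28194/1994177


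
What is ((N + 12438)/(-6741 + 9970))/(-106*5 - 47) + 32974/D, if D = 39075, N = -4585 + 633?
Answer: 61103357092/72801921975 ≈ 0.83931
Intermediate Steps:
N = -3952
((N + 12438)/(-6741 + 9970))/(-106*5 - 47) + 32974/D = ((-3952 + 12438)/(-6741 + 9970))/(-106*5 - 47) + 32974/39075 = (8486/3229)/(-530 - 47) + 32974*(1/39075) = (8486*(1/3229))/(-577) + 32974/39075 = (8486/3229)*(-1/577) + 32974/39075 = -8486/1863133 + 32974/39075 = 61103357092/72801921975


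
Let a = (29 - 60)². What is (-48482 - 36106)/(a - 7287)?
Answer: 42294/3163 ≈ 13.371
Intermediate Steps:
a = 961 (a = (-31)² = 961)
(-48482 - 36106)/(a - 7287) = (-48482 - 36106)/(961 - 7287) = -84588/(-6326) = -84588*(-1/6326) = 42294/3163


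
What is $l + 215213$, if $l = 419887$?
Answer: $635100$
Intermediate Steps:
$l + 215213 = 419887 + 215213 = 635100$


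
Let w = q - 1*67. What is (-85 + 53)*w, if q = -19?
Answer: 2752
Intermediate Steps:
w = -86 (w = -19 - 1*67 = -19 - 67 = -86)
(-85 + 53)*w = (-85 + 53)*(-86) = -32*(-86) = 2752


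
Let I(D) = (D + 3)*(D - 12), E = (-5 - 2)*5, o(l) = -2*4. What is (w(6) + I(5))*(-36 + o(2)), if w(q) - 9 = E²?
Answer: -51832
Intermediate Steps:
o(l) = -8
E = -35 (E = -7*5 = -35)
w(q) = 1234 (w(q) = 9 + (-35)² = 9 + 1225 = 1234)
I(D) = (-12 + D)*(3 + D) (I(D) = (3 + D)*(-12 + D) = (-12 + D)*(3 + D))
(w(6) + I(5))*(-36 + o(2)) = (1234 + (-36 + 5² - 9*5))*(-36 - 8) = (1234 + (-36 + 25 - 45))*(-44) = (1234 - 56)*(-44) = 1178*(-44) = -51832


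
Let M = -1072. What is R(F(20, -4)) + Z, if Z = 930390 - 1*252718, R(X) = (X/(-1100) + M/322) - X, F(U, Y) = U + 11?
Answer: 120009626509/177100 ≈ 6.7764e+5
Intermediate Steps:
F(U, Y) = 11 + U
R(X) = -536/161 - 1101*X/1100 (R(X) = (X/(-1100) - 1072/322) - X = (X*(-1/1100) - 1072*1/322) - X = (-X/1100 - 536/161) - X = (-536/161 - X/1100) - X = -536/161 - 1101*X/1100)
Z = 677672 (Z = 930390 - 252718 = 677672)
R(F(20, -4)) + Z = (-536/161 - 1101*(11 + 20)/1100) + 677672 = (-536/161 - 1101/1100*31) + 677672 = (-536/161 - 34131/1100) + 677672 = -6084691/177100 + 677672 = 120009626509/177100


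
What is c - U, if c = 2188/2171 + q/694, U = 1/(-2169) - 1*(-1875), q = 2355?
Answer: -6113070294163/3267975906 ≈ -1870.6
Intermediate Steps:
U = 4066874/2169 (U = -1/2169 + 1875 = 4066874/2169 ≈ 1875.0)
c = 6631177/1506674 (c = 2188/2171 + 2355/694 = 6631177/1506674 ≈ 4.4012)
c - U = 6631177/1506674 - 1*4066874/2169 = 6631177/1506674 - 4066874/2169 = -6113070294163/3267975906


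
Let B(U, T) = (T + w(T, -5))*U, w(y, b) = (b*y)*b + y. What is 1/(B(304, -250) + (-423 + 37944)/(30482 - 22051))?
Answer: -8431/17300374479 ≈ -4.8733e-7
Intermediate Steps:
w(y, b) = y + y*b² (w(y, b) = y*b² + y = y + y*b²)
B(U, T) = 27*T*U (B(U, T) = (T + T*(1 + (-5)²))*U = (T + T*(1 + 25))*U = (T + T*26)*U = (T + 26*T)*U = (27*T)*U = 27*T*U)
1/(B(304, -250) + (-423 + 37944)/(30482 - 22051)) = 1/(27*(-250)*304 + (-423 + 37944)/(30482 - 22051)) = 1/(-2052000 + 37521/8431) = 1/(-17300374479/8431) = -8431/17300374479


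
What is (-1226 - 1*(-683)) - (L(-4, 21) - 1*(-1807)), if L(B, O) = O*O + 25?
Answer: -2816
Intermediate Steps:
L(B, O) = 25 + O² (L(B, O) = O² + 25 = 25 + O²)
(-1226 - 1*(-683)) - (L(-4, 21) - 1*(-1807)) = (-1226 - 1*(-683)) - ((25 + 21²) - 1*(-1807)) = (-1226 + 683) - ((25 + 441) + 1807) = -543 - (466 + 1807) = -543 - 1*2273 = -543 - 2273 = -2816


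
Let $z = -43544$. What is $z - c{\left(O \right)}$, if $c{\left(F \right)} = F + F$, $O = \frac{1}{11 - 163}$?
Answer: $- \frac{3309343}{76} \approx -43544.0$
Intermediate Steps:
$O = - \frac{1}{152}$ ($O = \frac{1}{-152} = - \frac{1}{152} \approx -0.0065789$)
$c{\left(F \right)} = 2 F$
$z - c{\left(O \right)} = -43544 - 2 \left(- \frac{1}{152}\right) = -43544 - - \frac{1}{76} = -43544 + \frac{1}{76} = - \frac{3309343}{76}$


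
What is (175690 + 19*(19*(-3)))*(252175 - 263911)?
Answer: -2049187752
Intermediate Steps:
(175690 + 19*(19*(-3)))*(252175 - 263911) = (175690 + 19*(-57))*(-11736) = (175690 - 1083)*(-11736) = 174607*(-11736) = -2049187752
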